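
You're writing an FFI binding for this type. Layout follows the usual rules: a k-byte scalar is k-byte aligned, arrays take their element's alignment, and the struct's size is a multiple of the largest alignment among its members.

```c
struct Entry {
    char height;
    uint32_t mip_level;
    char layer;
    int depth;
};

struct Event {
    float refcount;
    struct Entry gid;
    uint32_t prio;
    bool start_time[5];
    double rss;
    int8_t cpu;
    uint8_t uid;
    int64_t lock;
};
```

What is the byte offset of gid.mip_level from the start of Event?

Entry: 0..1  height  (1B, 1-aligned); 1..4  -- padding (3B); 4..8  mip_level  (4B, 4-aligned); 8..9  layer  (1B, 1-aligned); 9..12  -- padding (3B); 12..16  depth  (4B, 4-aligned); sizeof = 16, alignof = 4
0..4  refcount  (4B, 4-aligned)
4..20  gid  (16B, 4-aligned)
within Entry: mip_level at 4
4 + 4 = 8

8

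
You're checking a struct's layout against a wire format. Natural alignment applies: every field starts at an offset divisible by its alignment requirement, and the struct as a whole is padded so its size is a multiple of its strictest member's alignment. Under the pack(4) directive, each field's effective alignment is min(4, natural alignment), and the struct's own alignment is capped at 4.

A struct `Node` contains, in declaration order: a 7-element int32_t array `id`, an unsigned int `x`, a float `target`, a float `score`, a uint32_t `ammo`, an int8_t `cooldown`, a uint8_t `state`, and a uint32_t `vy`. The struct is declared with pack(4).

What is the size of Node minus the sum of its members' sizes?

0..28  id  (28B, 4-aligned)
28..32  x  (4B, 4-aligned)
32..36  target  (4B, 4-aligned)
36..40  score  (4B, 4-aligned)
40..44  ammo  (4B, 4-aligned)
44..45  cooldown  (1B, 1-aligned)
45..46  state  (1B, 1-aligned)
46..48  -- padding (2B)
48..52  vy  (4B, 4-aligned)
sizeof = 52, alignof = 4
data bytes 50, size 52 → padding 2

2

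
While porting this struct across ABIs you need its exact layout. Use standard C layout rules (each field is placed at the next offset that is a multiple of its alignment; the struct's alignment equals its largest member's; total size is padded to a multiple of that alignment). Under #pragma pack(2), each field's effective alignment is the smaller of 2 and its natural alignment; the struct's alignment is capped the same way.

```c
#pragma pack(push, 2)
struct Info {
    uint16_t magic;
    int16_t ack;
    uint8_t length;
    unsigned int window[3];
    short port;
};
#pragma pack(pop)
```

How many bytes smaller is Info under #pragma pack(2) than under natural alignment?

natural layout:
  @0: magic [2B, align 2] → 2
  @2: ack [2B, align 2] → 4
  @4: length [1B, align 1] → 5
  +3 pad (align 4)
  @8: window [12B, align 4] → 20
  @20: port [2B, align 2] → 22
  +2 tail pad (align 4)
  size 24, align 4
packed(2) layout:
  @0: magic [2B, align 2] → 2
  @2: ack [2B, align 2] → 4
  @4: length [1B, align 1] → 5
  +1 pad (align 2)
  @6: window [12B, align 2] → 18
  @18: port [2B, align 2] → 20
  size 20, align 2
24 − 20 = 4

4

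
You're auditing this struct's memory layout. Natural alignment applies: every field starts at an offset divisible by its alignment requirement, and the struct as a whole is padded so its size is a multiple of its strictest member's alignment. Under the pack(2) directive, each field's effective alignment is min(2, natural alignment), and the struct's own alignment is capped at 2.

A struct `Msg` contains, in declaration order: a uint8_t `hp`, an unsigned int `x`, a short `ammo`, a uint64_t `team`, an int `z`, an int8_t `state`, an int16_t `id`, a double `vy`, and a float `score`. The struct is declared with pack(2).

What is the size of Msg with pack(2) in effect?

@0: hp [1B, align 1] → 1
+1 pad (align 2)
@2: x [4B, align 2] → 6
@6: ammo [2B, align 2] → 8
@8: team [8B, align 2] → 16
@16: z [4B, align 2] → 20
@20: state [1B, align 1] → 21
+1 pad (align 2)
@22: id [2B, align 2] → 24
@24: vy [8B, align 2] → 32
@32: score [4B, align 2] → 36
size 36, align 2

36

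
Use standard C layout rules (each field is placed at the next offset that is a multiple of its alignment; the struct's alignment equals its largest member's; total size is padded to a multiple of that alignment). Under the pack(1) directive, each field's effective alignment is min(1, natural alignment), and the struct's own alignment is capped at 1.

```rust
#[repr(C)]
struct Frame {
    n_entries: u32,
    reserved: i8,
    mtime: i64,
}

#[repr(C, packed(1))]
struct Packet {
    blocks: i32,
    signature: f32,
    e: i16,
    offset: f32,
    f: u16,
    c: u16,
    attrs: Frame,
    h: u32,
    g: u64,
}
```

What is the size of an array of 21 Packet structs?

Frame: 0..4  n_entries  (4B, 4-aligned); 4..5  reserved  (1B, 1-aligned); 5..8  -- padding (3B); 8..16  mtime  (8B, 8-aligned); sizeof = 16, alignof = 8
0..4  blocks  (4B, 1-aligned)
4..8  signature  (4B, 1-aligned)
8..10  e  (2B, 1-aligned)
10..14  offset  (4B, 1-aligned)
14..16  f  (2B, 1-aligned)
16..18  c  (2B, 1-aligned)
18..34  attrs  (16B, 1-aligned)
34..38  h  (4B, 1-aligned)
38..46  g  (8B, 1-aligned)
sizeof = 46, alignof = 1
array of 21: 21 × 46 = 966

966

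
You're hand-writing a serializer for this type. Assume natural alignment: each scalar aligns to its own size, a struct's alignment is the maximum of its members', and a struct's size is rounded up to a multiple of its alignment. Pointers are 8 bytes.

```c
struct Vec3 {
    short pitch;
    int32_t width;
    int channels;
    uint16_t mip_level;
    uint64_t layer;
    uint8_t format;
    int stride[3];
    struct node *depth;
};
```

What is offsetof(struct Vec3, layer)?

pitch at 0 (size 2, align 2) → ends 2
pad 2 to align 4 for width
width at 4 (size 4, align 4) → ends 8
channels at 8 (size 4, align 4) → ends 12
mip_level at 12 (size 2, align 2) → ends 14
pad 2 to align 8 for layer
layer at 16 (size 8, align 8) → ends 24

16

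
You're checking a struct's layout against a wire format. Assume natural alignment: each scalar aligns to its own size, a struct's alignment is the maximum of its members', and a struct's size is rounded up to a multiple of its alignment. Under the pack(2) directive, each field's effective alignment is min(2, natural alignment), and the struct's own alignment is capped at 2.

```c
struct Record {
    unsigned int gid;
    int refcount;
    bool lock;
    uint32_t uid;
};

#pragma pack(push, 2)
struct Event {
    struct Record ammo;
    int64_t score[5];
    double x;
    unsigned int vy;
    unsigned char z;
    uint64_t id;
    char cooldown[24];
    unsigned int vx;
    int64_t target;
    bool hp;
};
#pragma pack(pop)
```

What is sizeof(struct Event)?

116

Record: gid at 0 (size 4, align 4) → ends 4; refcount at 4 (size 4, align 4) → ends 8; lock at 8 (size 1, align 1) → ends 9; pad 3 to align 4 for uid; uid at 12 (size 4, align 4) → ends 16; total 16 bytes, alignment 4
ammo at 0 (size 16, align 2) → ends 16
score at 16 (size 40, align 2) → ends 56
x at 56 (size 8, align 2) → ends 64
vy at 64 (size 4, align 2) → ends 68
z at 68 (size 1, align 1) → ends 69
pad 1 to align 2 for id
id at 70 (size 8, align 2) → ends 78
cooldown at 78 (size 24, align 1) → ends 102
vx at 102 (size 4, align 2) → ends 106
target at 106 (size 8, align 2) → ends 114
hp at 114 (size 1, align 1) → ends 115
tail pad 1 to reach multiple of 2
total 116 bytes, alignment 2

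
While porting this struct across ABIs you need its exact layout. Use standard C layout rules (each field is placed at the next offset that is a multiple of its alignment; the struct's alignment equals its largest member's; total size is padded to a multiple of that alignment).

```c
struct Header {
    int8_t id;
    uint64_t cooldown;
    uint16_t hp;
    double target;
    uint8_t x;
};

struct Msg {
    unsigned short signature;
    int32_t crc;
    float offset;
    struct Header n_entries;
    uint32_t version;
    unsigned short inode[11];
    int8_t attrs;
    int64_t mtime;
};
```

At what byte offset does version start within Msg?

Header: 0..1  id  (1B, 1-aligned); 1..8  -- padding (7B); 8..16  cooldown  (8B, 8-aligned); 16..18  hp  (2B, 2-aligned); 18..24  -- padding (6B); 24..32  target  (8B, 8-aligned); 32..33  x  (1B, 1-aligned); 33..40  -- tail padding (7B); sizeof = 40, alignof = 8
0..2  signature  (2B, 2-aligned)
2..4  -- padding (2B)
4..8  crc  (4B, 4-aligned)
8..12  offset  (4B, 4-aligned)
12..16  -- padding (4B)
16..56  n_entries  (40B, 8-aligned)
56..60  version  (4B, 4-aligned)

56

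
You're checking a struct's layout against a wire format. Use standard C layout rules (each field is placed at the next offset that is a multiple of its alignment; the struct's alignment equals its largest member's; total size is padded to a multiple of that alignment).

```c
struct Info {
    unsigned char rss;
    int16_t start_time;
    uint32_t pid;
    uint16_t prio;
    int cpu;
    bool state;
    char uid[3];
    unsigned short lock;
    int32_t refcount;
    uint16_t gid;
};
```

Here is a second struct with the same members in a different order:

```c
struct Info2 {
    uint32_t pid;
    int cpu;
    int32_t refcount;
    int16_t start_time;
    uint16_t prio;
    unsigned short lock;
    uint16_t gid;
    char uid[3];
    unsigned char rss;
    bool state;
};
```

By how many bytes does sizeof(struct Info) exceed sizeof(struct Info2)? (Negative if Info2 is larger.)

4

0..1  rss  (1B, 1-aligned)
1..2  -- padding (1B)
2..4  start_time  (2B, 2-aligned)
4..8  pid  (4B, 4-aligned)
8..10  prio  (2B, 2-aligned)
10..12  -- padding (2B)
12..16  cpu  (4B, 4-aligned)
16..17  state  (1B, 1-aligned)
17..20  uid  (3B, 1-aligned)
20..22  lock  (2B, 2-aligned)
22..24  -- padding (2B)
24..28  refcount  (4B, 4-aligned)
28..30  gid  (2B, 2-aligned)
30..32  -- tail padding (2B)
sizeof = 32, alignof = 4
— Info2 —
0..4  pid  (4B, 4-aligned)
4..8  cpu  (4B, 4-aligned)
8..12  refcount  (4B, 4-aligned)
12..14  start_time  (2B, 2-aligned)
14..16  prio  (2B, 2-aligned)
16..18  lock  (2B, 2-aligned)
18..20  gid  (2B, 2-aligned)
20..23  uid  (3B, 1-aligned)
23..24  rss  (1B, 1-aligned)
24..25  state  (1B, 1-aligned)
25..28  -- tail padding (3B)
sizeof = 28, alignof = 4
32 − 28 = 4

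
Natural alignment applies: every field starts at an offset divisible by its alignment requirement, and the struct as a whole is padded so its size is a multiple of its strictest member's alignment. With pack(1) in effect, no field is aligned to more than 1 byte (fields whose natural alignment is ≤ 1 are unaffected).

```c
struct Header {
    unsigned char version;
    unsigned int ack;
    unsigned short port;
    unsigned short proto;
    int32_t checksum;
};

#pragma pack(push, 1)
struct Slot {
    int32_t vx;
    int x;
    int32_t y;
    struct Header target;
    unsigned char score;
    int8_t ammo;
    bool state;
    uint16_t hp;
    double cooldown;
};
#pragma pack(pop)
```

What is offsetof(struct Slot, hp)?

31

Header: 0..1  version  (1B, 1-aligned); 1..4  -- padding (3B); 4..8  ack  (4B, 4-aligned); 8..10  port  (2B, 2-aligned); 10..12  proto  (2B, 2-aligned); 12..16  checksum  (4B, 4-aligned); sizeof = 16, alignof = 4
0..4  vx  (4B, 1-aligned)
4..8  x  (4B, 1-aligned)
8..12  y  (4B, 1-aligned)
12..28  target  (16B, 1-aligned)
28..29  score  (1B, 1-aligned)
29..30  ammo  (1B, 1-aligned)
30..31  state  (1B, 1-aligned)
31..33  hp  (2B, 1-aligned)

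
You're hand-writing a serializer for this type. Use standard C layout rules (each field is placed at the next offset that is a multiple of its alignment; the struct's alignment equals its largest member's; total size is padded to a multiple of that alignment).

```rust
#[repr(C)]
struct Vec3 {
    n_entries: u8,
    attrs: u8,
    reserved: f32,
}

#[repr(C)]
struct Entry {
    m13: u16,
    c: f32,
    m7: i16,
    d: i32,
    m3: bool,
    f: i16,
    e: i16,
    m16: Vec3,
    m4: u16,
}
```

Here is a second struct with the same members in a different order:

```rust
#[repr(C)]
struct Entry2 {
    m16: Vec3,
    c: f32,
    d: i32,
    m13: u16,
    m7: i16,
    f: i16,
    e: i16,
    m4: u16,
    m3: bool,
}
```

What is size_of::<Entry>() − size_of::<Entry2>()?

8

Vec3: n_entries at 0 (size 1, align 1) → ends 1; attrs at 1 (size 1, align 1) → ends 2; pad 2 to align 4 for reserved; reserved at 4 (size 4, align 4) → ends 8; total 8 bytes, alignment 4
m13 at 0 (size 2, align 2) → ends 2
pad 2 to align 4 for c
c at 4 (size 4, align 4) → ends 8
m7 at 8 (size 2, align 2) → ends 10
pad 2 to align 4 for d
d at 12 (size 4, align 4) → ends 16
m3 at 16 (size 1, align 1) → ends 17
pad 1 to align 2 for f
f at 18 (size 2, align 2) → ends 20
e at 20 (size 2, align 2) → ends 22
pad 2 to align 4 for m16
m16 at 24 (size 8, align 4) → ends 32
m4 at 32 (size 2, align 2) → ends 34
tail pad 2 to reach multiple of 4
total 36 bytes, alignment 4
— Entry2 —
m16 at 0 (size 8, align 4) → ends 8
c at 8 (size 4, align 4) → ends 12
d at 12 (size 4, align 4) → ends 16
m13 at 16 (size 2, align 2) → ends 18
m7 at 18 (size 2, align 2) → ends 20
f at 20 (size 2, align 2) → ends 22
e at 22 (size 2, align 2) → ends 24
m4 at 24 (size 2, align 2) → ends 26
m3 at 26 (size 1, align 1) → ends 27
tail pad 1 to reach multiple of 4
total 28 bytes, alignment 4
36 − 28 = 8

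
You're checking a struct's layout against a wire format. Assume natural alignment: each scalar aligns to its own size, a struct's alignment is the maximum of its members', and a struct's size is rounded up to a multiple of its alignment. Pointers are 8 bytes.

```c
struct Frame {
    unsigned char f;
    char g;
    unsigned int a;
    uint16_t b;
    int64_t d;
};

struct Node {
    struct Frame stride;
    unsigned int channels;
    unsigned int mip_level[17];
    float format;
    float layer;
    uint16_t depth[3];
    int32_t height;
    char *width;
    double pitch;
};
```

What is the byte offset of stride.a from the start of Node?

Frame: @0: f [1B, align 1] → 1; @1: g [1B, align 1] → 2; +2 pad (align 4); @4: a [4B, align 4] → 8; @8: b [2B, align 2] → 10; +6 pad (align 8); @16: d [8B, align 8] → 24; size 24, align 8
@0: stride [24B, align 8] → 24
within Frame: a at 4
0 + 4 = 4

4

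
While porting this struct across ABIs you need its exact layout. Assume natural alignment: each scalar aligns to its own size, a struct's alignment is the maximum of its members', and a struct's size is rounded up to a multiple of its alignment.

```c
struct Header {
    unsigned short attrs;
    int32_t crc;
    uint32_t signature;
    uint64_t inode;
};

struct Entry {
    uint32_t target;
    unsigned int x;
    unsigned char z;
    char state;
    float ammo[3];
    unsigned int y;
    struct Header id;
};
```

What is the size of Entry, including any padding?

56 bytes

Header: 0..2  attrs  (2B, 2-aligned); 2..4  -- padding (2B); 4..8  crc  (4B, 4-aligned); 8..12  signature  (4B, 4-aligned); 12..16  -- padding (4B); 16..24  inode  (8B, 8-aligned); sizeof = 24, alignof = 8
0..4  target  (4B, 4-aligned)
4..8  x  (4B, 4-aligned)
8..9  z  (1B, 1-aligned)
9..10  state  (1B, 1-aligned)
10..12  -- padding (2B)
12..24  ammo  (12B, 4-aligned)
24..28  y  (4B, 4-aligned)
28..32  -- padding (4B)
32..56  id  (24B, 8-aligned)
sizeof = 56, alignof = 8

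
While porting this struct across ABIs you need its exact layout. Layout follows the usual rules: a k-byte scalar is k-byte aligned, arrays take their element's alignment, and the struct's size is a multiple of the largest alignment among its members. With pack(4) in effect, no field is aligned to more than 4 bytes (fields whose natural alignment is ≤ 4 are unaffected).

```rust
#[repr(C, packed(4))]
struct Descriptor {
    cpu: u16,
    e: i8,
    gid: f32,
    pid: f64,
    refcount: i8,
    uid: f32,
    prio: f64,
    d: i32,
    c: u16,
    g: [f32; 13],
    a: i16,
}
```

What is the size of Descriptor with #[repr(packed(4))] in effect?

0..2  cpu  (2B, 2-aligned)
2..3  e  (1B, 1-aligned)
3..4  -- padding (1B)
4..8  gid  (4B, 4-aligned)
8..16  pid  (8B, 4-aligned)
16..17  refcount  (1B, 1-aligned)
17..20  -- padding (3B)
20..24  uid  (4B, 4-aligned)
24..32  prio  (8B, 4-aligned)
32..36  d  (4B, 4-aligned)
36..38  c  (2B, 2-aligned)
38..40  -- padding (2B)
40..92  g  (52B, 4-aligned)
92..94  a  (2B, 2-aligned)
94..96  -- tail padding (2B)
sizeof = 96, alignof = 4

96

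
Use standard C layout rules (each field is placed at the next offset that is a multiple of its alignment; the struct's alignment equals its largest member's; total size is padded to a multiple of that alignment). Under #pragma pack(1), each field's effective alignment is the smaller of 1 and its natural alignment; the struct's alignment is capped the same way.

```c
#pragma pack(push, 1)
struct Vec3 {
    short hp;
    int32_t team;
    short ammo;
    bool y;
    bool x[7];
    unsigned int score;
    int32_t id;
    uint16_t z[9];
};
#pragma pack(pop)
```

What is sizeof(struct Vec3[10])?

420

0..2  hp  (2B, 1-aligned)
2..6  team  (4B, 1-aligned)
6..8  ammo  (2B, 1-aligned)
8..9  y  (1B, 1-aligned)
9..16  x  (7B, 1-aligned)
16..20  score  (4B, 1-aligned)
20..24  id  (4B, 1-aligned)
24..42  z  (18B, 1-aligned)
sizeof = 42, alignof = 1
array of 10: 10 × 42 = 420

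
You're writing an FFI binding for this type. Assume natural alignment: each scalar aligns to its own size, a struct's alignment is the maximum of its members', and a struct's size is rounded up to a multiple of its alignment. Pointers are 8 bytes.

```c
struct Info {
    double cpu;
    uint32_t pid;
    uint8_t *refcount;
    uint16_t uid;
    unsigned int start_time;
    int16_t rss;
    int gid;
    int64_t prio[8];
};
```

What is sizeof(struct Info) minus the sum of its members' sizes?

8

@0: cpu [8B, align 8] → 8
@8: pid [4B, align 4] → 12
+4 pad (align 8)
@16: refcount [8B, align 8] → 24
@24: uid [2B, align 2] → 26
+2 pad (align 4)
@28: start_time [4B, align 4] → 32
@32: rss [2B, align 2] → 34
+2 pad (align 4)
@36: gid [4B, align 4] → 40
@40: prio [64B, align 8] → 104
size 104, align 8
data bytes 96, size 104 → padding 8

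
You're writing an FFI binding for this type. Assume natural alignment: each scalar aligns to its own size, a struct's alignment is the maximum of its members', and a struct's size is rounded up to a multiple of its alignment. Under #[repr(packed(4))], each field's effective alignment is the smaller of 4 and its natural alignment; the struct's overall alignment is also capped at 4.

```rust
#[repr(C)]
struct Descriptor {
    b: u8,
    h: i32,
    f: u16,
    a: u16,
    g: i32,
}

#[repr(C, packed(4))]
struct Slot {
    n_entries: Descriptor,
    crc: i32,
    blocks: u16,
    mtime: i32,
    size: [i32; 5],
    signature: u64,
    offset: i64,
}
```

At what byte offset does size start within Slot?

28

Descriptor: 0..1  b  (1B, 1-aligned); 1..4  -- padding (3B); 4..8  h  (4B, 4-aligned); 8..10  f  (2B, 2-aligned); 10..12  a  (2B, 2-aligned); 12..16  g  (4B, 4-aligned); sizeof = 16, alignof = 4
0..16  n_entries  (16B, 4-aligned)
16..20  crc  (4B, 4-aligned)
20..22  blocks  (2B, 2-aligned)
22..24  -- padding (2B)
24..28  mtime  (4B, 4-aligned)
28..48  size  (20B, 4-aligned)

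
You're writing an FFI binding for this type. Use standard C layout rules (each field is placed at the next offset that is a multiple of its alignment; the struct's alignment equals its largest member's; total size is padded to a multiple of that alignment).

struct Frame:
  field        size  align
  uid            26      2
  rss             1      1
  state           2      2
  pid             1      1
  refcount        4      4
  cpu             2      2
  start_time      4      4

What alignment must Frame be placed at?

4

member alignments: uid=2, rss=1, state=2, pid=1, refcount=4, cpu=2, start_time=4
max = 4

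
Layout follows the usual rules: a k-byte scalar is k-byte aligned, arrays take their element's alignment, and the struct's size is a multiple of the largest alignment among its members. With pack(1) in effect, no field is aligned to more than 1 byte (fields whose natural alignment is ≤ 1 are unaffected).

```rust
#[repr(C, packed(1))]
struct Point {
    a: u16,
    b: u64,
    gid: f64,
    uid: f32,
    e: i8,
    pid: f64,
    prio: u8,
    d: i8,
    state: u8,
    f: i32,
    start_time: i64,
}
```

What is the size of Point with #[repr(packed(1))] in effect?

@0: a [2B, align 1] → 2
@2: b [8B, align 1] → 10
@10: gid [8B, align 1] → 18
@18: uid [4B, align 1] → 22
@22: e [1B, align 1] → 23
@23: pid [8B, align 1] → 31
@31: prio [1B, align 1] → 32
@32: d [1B, align 1] → 33
@33: state [1B, align 1] → 34
@34: f [4B, align 1] → 38
@38: start_time [8B, align 1] → 46
size 46, align 1

46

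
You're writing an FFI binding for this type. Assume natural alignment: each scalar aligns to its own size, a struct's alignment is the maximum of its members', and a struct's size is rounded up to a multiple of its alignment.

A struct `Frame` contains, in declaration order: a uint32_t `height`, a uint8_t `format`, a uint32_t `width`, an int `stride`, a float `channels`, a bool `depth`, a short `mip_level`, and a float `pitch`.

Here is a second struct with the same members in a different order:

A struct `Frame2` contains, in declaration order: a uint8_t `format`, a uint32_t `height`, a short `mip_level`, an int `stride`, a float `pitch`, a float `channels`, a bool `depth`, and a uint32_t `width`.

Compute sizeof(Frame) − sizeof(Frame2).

0..4  height  (4B, 4-aligned)
4..5  format  (1B, 1-aligned)
5..8  -- padding (3B)
8..12  width  (4B, 4-aligned)
12..16  stride  (4B, 4-aligned)
16..20  channels  (4B, 4-aligned)
20..21  depth  (1B, 1-aligned)
21..22  -- padding (1B)
22..24  mip_level  (2B, 2-aligned)
24..28  pitch  (4B, 4-aligned)
sizeof = 28, alignof = 4
— Frame2 —
0..1  format  (1B, 1-aligned)
1..4  -- padding (3B)
4..8  height  (4B, 4-aligned)
8..10  mip_level  (2B, 2-aligned)
10..12  -- padding (2B)
12..16  stride  (4B, 4-aligned)
16..20  pitch  (4B, 4-aligned)
20..24  channels  (4B, 4-aligned)
24..25  depth  (1B, 1-aligned)
25..28  -- padding (3B)
28..32  width  (4B, 4-aligned)
sizeof = 32, alignof = 4
28 − 32 = -4

-4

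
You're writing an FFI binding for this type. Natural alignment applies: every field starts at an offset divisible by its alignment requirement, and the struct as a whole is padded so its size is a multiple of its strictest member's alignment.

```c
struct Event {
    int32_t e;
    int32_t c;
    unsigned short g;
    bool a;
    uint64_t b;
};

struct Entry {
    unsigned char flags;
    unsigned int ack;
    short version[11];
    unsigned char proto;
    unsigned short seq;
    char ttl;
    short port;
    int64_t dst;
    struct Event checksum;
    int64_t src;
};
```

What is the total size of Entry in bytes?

80

Event: @0: e [4B, align 4] → 4; @4: c [4B, align 4] → 8; @8: g [2B, align 2] → 10; @10: a [1B, align 1] → 11; +5 pad (align 8); @16: b [8B, align 8] → 24; size 24, align 8
@0: flags [1B, align 1] → 1
+3 pad (align 4)
@4: ack [4B, align 4] → 8
@8: version [22B, align 2] → 30
@30: proto [1B, align 1] → 31
+1 pad (align 2)
@32: seq [2B, align 2] → 34
@34: ttl [1B, align 1] → 35
+1 pad (align 2)
@36: port [2B, align 2] → 38
+2 pad (align 8)
@40: dst [8B, align 8] → 48
@48: checksum [24B, align 8] → 72
@72: src [8B, align 8] → 80
size 80, align 8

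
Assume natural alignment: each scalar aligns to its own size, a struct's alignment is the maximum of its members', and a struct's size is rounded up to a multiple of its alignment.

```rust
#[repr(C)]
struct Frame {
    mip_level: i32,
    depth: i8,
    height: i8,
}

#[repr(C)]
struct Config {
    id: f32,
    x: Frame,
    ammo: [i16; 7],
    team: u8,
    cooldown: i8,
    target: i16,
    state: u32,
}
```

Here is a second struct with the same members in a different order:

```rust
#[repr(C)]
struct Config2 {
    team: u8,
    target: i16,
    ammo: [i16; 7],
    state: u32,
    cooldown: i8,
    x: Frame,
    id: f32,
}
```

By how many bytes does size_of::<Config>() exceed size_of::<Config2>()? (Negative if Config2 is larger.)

Frame: mip_level at 0 (size 4, align 4) → ends 4; depth at 4 (size 1, align 1) → ends 5; height at 5 (size 1, align 1) → ends 6; tail pad 2 to reach multiple of 4; total 8 bytes, alignment 4
id at 0 (size 4, align 4) → ends 4
x at 4 (size 8, align 4) → ends 12
ammo at 12 (size 14, align 2) → ends 26
team at 26 (size 1, align 1) → ends 27
cooldown at 27 (size 1, align 1) → ends 28
target at 28 (size 2, align 2) → ends 30
pad 2 to align 4 for state
state at 32 (size 4, align 4) → ends 36
total 36 bytes, alignment 4
— Config2 —
team at 0 (size 1, align 1) → ends 1
pad 1 to align 2 for target
target at 2 (size 2, align 2) → ends 4
ammo at 4 (size 14, align 2) → ends 18
pad 2 to align 4 for state
state at 20 (size 4, align 4) → ends 24
cooldown at 24 (size 1, align 1) → ends 25
pad 3 to align 4 for x
x at 28 (size 8, align 4) → ends 36
id at 36 (size 4, align 4) → ends 40
total 40 bytes, alignment 4
36 − 40 = -4

-4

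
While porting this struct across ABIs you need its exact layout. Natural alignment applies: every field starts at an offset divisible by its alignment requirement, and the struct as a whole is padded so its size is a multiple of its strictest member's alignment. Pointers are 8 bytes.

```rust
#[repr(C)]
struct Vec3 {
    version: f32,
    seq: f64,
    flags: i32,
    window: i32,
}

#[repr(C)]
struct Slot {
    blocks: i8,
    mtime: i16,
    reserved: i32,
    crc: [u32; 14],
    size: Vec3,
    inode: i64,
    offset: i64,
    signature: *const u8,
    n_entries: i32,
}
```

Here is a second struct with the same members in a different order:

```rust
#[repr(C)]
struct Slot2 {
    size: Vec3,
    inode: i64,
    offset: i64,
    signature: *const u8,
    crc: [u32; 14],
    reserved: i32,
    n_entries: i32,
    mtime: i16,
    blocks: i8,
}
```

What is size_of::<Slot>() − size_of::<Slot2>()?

0

Vec3: 0..4  version  (4B, 4-aligned); 4..8  -- padding (4B); 8..16  seq  (8B, 8-aligned); 16..20  flags  (4B, 4-aligned); 20..24  window  (4B, 4-aligned); sizeof = 24, alignof = 8
0..1  blocks  (1B, 1-aligned)
1..2  -- padding (1B)
2..4  mtime  (2B, 2-aligned)
4..8  reserved  (4B, 4-aligned)
8..64  crc  (56B, 4-aligned)
64..88  size  (24B, 8-aligned)
88..96  inode  (8B, 8-aligned)
96..104  offset  (8B, 8-aligned)
104..112  signature  (8B, 8-aligned)
112..116  n_entries  (4B, 4-aligned)
116..120  -- tail padding (4B)
sizeof = 120, alignof = 8
— Slot2 —
0..24  size  (24B, 8-aligned)
24..32  inode  (8B, 8-aligned)
32..40  offset  (8B, 8-aligned)
40..48  signature  (8B, 8-aligned)
48..104  crc  (56B, 4-aligned)
104..108  reserved  (4B, 4-aligned)
108..112  n_entries  (4B, 4-aligned)
112..114  mtime  (2B, 2-aligned)
114..115  blocks  (1B, 1-aligned)
115..120  -- tail padding (5B)
sizeof = 120, alignof = 8
120 − 120 = 0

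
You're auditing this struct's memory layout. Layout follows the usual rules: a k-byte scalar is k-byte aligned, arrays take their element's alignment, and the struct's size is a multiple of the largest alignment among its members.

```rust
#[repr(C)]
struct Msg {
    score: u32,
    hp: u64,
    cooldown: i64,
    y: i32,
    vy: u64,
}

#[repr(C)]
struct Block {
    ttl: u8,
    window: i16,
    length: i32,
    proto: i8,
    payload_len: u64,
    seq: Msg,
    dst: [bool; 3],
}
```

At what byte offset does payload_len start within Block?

Msg: 0..4  score  (4B, 4-aligned); 4..8  -- padding (4B); 8..16  hp  (8B, 8-aligned); 16..24  cooldown  (8B, 8-aligned); 24..28  y  (4B, 4-aligned); 28..32  -- padding (4B); 32..40  vy  (8B, 8-aligned); sizeof = 40, alignof = 8
0..1  ttl  (1B, 1-aligned)
1..2  -- padding (1B)
2..4  window  (2B, 2-aligned)
4..8  length  (4B, 4-aligned)
8..9  proto  (1B, 1-aligned)
9..16  -- padding (7B)
16..24  payload_len  (8B, 8-aligned)

16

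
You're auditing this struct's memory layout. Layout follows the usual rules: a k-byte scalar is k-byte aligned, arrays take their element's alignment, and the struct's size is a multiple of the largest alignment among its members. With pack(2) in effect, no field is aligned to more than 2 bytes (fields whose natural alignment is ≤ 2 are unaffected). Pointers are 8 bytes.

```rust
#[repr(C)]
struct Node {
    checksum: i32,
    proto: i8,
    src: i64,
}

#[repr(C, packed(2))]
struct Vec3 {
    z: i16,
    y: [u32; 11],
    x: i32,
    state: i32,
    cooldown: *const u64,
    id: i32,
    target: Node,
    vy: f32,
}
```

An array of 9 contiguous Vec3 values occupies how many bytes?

Node: 0..4  checksum  (4B, 4-aligned); 4..5  proto  (1B, 1-aligned); 5..8  -- padding (3B); 8..16  src  (8B, 8-aligned); sizeof = 16, alignof = 8
0..2  z  (2B, 2-aligned)
2..46  y  (44B, 2-aligned)
46..50  x  (4B, 2-aligned)
50..54  state  (4B, 2-aligned)
54..62  cooldown  (8B, 2-aligned)
62..66  id  (4B, 2-aligned)
66..82  target  (16B, 2-aligned)
82..86  vy  (4B, 2-aligned)
sizeof = 86, alignof = 2
array of 9: 9 × 86 = 774

774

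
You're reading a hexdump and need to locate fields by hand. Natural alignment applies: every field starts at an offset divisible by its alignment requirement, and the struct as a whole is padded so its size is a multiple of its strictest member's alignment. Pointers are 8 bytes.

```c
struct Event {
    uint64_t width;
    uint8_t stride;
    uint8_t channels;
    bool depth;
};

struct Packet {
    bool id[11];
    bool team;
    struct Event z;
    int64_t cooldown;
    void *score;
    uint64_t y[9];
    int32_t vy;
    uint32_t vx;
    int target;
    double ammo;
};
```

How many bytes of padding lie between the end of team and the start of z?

4

Event: 0..8  width  (8B, 8-aligned); 8..9  stride  (1B, 1-aligned); 9..10  channels  (1B, 1-aligned); 10..11  depth  (1B, 1-aligned); 11..16  -- tail padding (5B); sizeof = 16, alignof = 8
0..11  id  (11B, 1-aligned)
11..12  team  (1B, 1-aligned)
12..16  -- padding (4B)
16..32  z  (16B, 8-aligned)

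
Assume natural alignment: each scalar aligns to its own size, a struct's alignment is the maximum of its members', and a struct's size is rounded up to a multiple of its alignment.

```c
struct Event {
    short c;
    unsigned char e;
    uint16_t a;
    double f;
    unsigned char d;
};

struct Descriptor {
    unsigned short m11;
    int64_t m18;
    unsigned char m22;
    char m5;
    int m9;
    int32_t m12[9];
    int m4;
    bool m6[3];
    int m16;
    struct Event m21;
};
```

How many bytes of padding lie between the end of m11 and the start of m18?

6

Event: c at 0 (size 2, align 2) → ends 2; e at 2 (size 1, align 1) → ends 3; pad 1 to align 2 for a; a at 4 (size 2, align 2) → ends 6; pad 2 to align 8 for f; f at 8 (size 8, align 8) → ends 16; d at 16 (size 1, align 1) → ends 17; tail pad 7 to reach multiple of 8; total 24 bytes, alignment 8
m11 at 0 (size 2, align 2) → ends 2
pad 6 to align 8 for m18
m18 at 8 (size 8, align 8) → ends 16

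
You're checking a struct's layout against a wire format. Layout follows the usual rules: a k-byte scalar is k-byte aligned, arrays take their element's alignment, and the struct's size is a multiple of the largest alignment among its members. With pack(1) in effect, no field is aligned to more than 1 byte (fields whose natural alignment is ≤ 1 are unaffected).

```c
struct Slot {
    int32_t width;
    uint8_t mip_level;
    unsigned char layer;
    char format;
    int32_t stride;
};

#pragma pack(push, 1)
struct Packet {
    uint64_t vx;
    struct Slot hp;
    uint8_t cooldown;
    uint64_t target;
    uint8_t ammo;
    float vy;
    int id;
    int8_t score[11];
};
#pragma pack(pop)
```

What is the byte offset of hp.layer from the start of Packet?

13

Slot: width at 0 (size 4, align 4) → ends 4; mip_level at 4 (size 1, align 1) → ends 5; layer at 5 (size 1, align 1) → ends 6; format at 6 (size 1, align 1) → ends 7; pad 1 to align 4 for stride; stride at 8 (size 4, align 4) → ends 12; total 12 bytes, alignment 4
vx at 0 (size 8, align 1) → ends 8
hp at 8 (size 12, align 1) → ends 20
within Slot: layer at 5
8 + 5 = 13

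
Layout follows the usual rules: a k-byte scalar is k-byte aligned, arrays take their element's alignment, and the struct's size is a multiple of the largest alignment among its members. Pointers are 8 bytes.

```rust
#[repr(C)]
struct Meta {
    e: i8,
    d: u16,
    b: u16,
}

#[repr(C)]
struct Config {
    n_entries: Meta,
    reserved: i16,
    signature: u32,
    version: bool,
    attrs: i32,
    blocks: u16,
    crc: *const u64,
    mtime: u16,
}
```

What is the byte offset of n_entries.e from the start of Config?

Meta: 0..1  e  (1B, 1-aligned); 1..2  -- padding (1B); 2..4  d  (2B, 2-aligned); 4..6  b  (2B, 2-aligned); sizeof = 6, alignof = 2
0..6  n_entries  (6B, 2-aligned)
within Meta: e at 0
0 + 0 = 0

0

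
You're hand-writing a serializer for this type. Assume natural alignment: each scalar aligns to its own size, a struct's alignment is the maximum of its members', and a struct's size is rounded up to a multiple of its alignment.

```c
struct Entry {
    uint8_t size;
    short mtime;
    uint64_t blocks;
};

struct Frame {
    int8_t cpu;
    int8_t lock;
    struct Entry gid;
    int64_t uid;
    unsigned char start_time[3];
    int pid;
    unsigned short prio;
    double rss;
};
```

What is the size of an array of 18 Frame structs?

Entry: 0..1  size  (1B, 1-aligned); 1..2  -- padding (1B); 2..4  mtime  (2B, 2-aligned); 4..8  -- padding (4B); 8..16  blocks  (8B, 8-aligned); sizeof = 16, alignof = 8
0..1  cpu  (1B, 1-aligned)
1..2  lock  (1B, 1-aligned)
2..8  -- padding (6B)
8..24  gid  (16B, 8-aligned)
24..32  uid  (8B, 8-aligned)
32..35  start_time  (3B, 1-aligned)
35..36  -- padding (1B)
36..40  pid  (4B, 4-aligned)
40..42  prio  (2B, 2-aligned)
42..48  -- padding (6B)
48..56  rss  (8B, 8-aligned)
sizeof = 56, alignof = 8
array of 18: 18 × 56 = 1008

1008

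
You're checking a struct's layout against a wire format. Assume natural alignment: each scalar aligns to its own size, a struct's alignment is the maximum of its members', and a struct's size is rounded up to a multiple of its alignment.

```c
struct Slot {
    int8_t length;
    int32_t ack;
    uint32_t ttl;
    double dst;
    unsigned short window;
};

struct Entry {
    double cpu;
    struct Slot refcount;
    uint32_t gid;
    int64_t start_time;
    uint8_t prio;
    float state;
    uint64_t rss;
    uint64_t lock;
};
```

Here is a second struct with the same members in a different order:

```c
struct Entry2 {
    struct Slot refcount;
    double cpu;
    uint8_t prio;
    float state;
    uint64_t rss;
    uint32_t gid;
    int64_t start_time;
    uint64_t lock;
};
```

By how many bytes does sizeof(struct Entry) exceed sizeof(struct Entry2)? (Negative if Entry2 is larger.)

0

Slot: length at 0 (size 1, align 1) → ends 1; pad 3 to align 4 for ack; ack at 4 (size 4, align 4) → ends 8; ttl at 8 (size 4, align 4) → ends 12; pad 4 to align 8 for dst; dst at 16 (size 8, align 8) → ends 24; window at 24 (size 2, align 2) → ends 26; tail pad 6 to reach multiple of 8; total 32 bytes, alignment 8
cpu at 0 (size 8, align 8) → ends 8
refcount at 8 (size 32, align 8) → ends 40
gid at 40 (size 4, align 4) → ends 44
pad 4 to align 8 for start_time
start_time at 48 (size 8, align 8) → ends 56
prio at 56 (size 1, align 1) → ends 57
pad 3 to align 4 for state
state at 60 (size 4, align 4) → ends 64
rss at 64 (size 8, align 8) → ends 72
lock at 72 (size 8, align 8) → ends 80
total 80 bytes, alignment 8
— Entry2 —
refcount at 0 (size 32, align 8) → ends 32
cpu at 32 (size 8, align 8) → ends 40
prio at 40 (size 1, align 1) → ends 41
pad 3 to align 4 for state
state at 44 (size 4, align 4) → ends 48
rss at 48 (size 8, align 8) → ends 56
gid at 56 (size 4, align 4) → ends 60
pad 4 to align 8 for start_time
start_time at 64 (size 8, align 8) → ends 72
lock at 72 (size 8, align 8) → ends 80
total 80 bytes, alignment 8
80 − 80 = 0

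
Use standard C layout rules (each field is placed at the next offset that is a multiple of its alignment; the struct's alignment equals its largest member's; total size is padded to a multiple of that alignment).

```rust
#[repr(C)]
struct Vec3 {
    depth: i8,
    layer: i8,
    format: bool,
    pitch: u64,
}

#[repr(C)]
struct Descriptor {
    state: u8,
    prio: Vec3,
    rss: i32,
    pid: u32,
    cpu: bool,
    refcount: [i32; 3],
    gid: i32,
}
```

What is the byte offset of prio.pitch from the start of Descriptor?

16

Vec3: 0..1  depth  (1B, 1-aligned); 1..2  layer  (1B, 1-aligned); 2..3  format  (1B, 1-aligned); 3..8  -- padding (5B); 8..16  pitch  (8B, 8-aligned); sizeof = 16, alignof = 8
0..1  state  (1B, 1-aligned)
1..8  -- padding (7B)
8..24  prio  (16B, 8-aligned)
within Vec3: pitch at 8
8 + 8 = 16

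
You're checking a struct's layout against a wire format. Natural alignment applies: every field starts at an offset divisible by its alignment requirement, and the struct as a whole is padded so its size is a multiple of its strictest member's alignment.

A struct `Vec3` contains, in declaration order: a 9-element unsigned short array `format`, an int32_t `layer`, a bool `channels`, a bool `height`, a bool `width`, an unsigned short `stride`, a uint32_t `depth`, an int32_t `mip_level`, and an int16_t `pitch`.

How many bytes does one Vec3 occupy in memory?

44

@0: format [18B, align 2] → 18
+2 pad (align 4)
@20: layer [4B, align 4] → 24
@24: channels [1B, align 1] → 25
@25: height [1B, align 1] → 26
@26: width [1B, align 1] → 27
+1 pad (align 2)
@28: stride [2B, align 2] → 30
+2 pad (align 4)
@32: depth [4B, align 4] → 36
@36: mip_level [4B, align 4] → 40
@40: pitch [2B, align 2] → 42
+2 tail pad (align 4)
size 44, align 4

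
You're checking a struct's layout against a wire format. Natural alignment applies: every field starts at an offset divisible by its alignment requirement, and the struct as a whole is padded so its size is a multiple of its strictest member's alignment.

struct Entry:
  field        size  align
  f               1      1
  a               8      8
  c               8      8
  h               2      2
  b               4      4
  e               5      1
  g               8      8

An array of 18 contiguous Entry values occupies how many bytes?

864

@0: f [1B, align 1] → 1
+7 pad (align 8)
@8: a [8B, align 8] → 16
@16: c [8B, align 8] → 24
@24: h [2B, align 2] → 26
+2 pad (align 4)
@28: b [4B, align 4] → 32
@32: e [5B, align 1] → 37
+3 pad (align 8)
@40: g [8B, align 8] → 48
size 48, align 8
array of 18: 18 × 48 = 864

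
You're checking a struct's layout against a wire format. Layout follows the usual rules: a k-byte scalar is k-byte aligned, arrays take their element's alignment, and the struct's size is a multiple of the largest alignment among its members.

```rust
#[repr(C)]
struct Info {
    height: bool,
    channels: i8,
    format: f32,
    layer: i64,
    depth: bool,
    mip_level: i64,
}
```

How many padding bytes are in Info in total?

9

0..1  height  (1B, 1-aligned)
1..2  channels  (1B, 1-aligned)
2..4  -- padding (2B)
4..8  format  (4B, 4-aligned)
8..16  layer  (8B, 8-aligned)
16..17  depth  (1B, 1-aligned)
17..24  -- padding (7B)
24..32  mip_level  (8B, 8-aligned)
sizeof = 32, alignof = 8
data bytes 23, size 32 → padding 9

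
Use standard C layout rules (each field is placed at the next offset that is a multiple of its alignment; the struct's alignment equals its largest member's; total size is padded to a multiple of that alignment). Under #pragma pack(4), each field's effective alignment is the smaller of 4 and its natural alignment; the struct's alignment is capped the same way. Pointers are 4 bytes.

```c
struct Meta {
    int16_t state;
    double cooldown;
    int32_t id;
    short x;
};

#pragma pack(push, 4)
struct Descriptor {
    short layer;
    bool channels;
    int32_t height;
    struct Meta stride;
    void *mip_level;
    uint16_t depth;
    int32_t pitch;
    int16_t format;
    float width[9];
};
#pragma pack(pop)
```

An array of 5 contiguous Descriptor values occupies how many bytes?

420

Meta: @0: state [2B, align 2] → 2; +6 pad (align 8); @8: cooldown [8B, align 8] → 16; @16: id [4B, align 4] → 20; @20: x [2B, align 2] → 22; +2 tail pad (align 8); size 24, align 8
@0: layer [2B, align 2] → 2
@2: channels [1B, align 1] → 3
+1 pad (align 4)
@4: height [4B, align 4] → 8
@8: stride [24B, align 4] → 32
@32: mip_level [4B, align 4] → 36
@36: depth [2B, align 2] → 38
+2 pad (align 4)
@40: pitch [4B, align 4] → 44
@44: format [2B, align 2] → 46
+2 pad (align 4)
@48: width [36B, align 4] → 84
size 84, align 4
array of 5: 5 × 84 = 420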